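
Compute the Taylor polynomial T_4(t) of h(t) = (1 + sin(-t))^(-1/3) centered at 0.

17*t^4/243 + 19*t^3/162 + 2*t^2/9 + t/3 + 1

Plug the Maclaurin series of the inner function into that of the outer and collect terms.
h(0) = 1
h′(0) = 1/3
h′′(0) = 4/9
h′′′(0) = 19/27
h^(4)(0) = 136/81
Then c_k = h^(k)(0)/k! gives each Taylor coefficient.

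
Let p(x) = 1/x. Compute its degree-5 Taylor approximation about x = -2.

-(x + 2)^5/64 - (x + 2)^4/32 - (x + 2)^3/16 - (x + 2)^2/8 - (x + 2)/4 - 1/2

[(x + 2)^0] = -1/2;  [(x + 2)^1] = -1/4;  [(x + 2)^2] = -1/8;  [(x + 2)^3] = -1/16;  [(x + 2)^4] = -1/32;  [(x + 2)^5] = -1/64.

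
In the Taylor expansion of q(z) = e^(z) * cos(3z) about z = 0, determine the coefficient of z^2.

Take the Cauchy product of the two expansions.
[z^0] = 1;  [z^1] = 1;  [z^2] = -4.
So c_2 = q′′(0)/2! = -4.

-4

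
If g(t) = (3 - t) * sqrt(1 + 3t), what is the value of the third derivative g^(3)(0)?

297/8

Shift and add copies of the series according to the polynomial's terms.
The coefficient of t^3 in the expansion is 99/16, so g′′′(0) = 3! * (99/16) = 297/8.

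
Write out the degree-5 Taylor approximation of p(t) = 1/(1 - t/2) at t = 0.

t^5/32 + t^4/16 + t^3/8 + t^2/4 + t/2 + 1

Apply the Taylor formula c_k = f^(k)(a)/k!.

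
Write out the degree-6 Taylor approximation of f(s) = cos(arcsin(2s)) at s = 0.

Plug the Maclaurin series of the inner function into that of the outer and collect terms.
f(0) = 1
f′(0) = 0
f′′(0) = -4
f′′′(0) = 0
f^(4)(0) = -48
f^(5)(0) = 0
f^(6)(0) = -2880
Dividing each by k! gives the coefficients c_0, ..., c_6.

-4*s^6 - 2*s^4 - 2*s^2 + 1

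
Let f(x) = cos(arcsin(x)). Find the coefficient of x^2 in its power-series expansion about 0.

Let u equal the inner series; expand the outer function in u and truncate.
f(0) = 1
f′(0) = 0
f′′(0) = -1

-1/2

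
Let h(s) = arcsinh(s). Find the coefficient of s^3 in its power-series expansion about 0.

-1/6

c_3 = h′′′(0)/3! = -1/6.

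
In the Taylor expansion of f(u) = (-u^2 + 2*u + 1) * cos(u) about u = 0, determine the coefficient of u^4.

13/24

Distribute the polynomial across the series and collect like powers.
f(0) = 1
f′(0) = 2
f′′(0) = -3
f′′′(0) = -6
f^(4)(0) = 13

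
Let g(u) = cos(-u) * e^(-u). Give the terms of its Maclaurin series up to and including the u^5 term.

u^5/30 - u^4/6 + u^3/3 - u + 1

Expand each factor separately, then convolve coefficients.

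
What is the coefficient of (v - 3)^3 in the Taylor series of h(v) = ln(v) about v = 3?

Differentiate repeatedly and evaluate at the center.
h(3) = ln(3)
h′(3) = 1/3
h′′(3) = -1/9
h′′′(3) = 2/27

1/81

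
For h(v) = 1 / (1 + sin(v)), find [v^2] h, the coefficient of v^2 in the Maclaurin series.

Use the geometric series for the reciprocal, then substitute.
h(0) = 1
h′(0) = -1
h′′(0) = 2
Then c_k = h^(k)(0)/k! gives each Taylor coefficient.

1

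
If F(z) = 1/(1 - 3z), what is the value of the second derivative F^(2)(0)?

18

Use the known series and substitute for the argument.
From the series, [z^2] F = 9; multiply by 2! = 2 to get 18.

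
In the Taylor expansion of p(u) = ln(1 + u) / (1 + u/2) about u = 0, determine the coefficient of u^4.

Write out both Maclaurin series and multiply, keeping only the needed powers.
So c_4 = p^(4)(0)/4! = -2/3.

-2/3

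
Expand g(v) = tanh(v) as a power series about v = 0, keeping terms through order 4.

-v^3/3 + v

Apply the Taylor formula c_k = f^(k)(a)/k!.
[v^0] = 0;  [v^1] = 1;  [v^2] = 0;  [v^3] = -1/3;  [v^4] = 0.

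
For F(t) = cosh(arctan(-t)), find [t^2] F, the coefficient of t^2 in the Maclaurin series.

Compose series: expand the inner function first, then feed it into the outer expansion.
[t^0] = 1;  [t^1] = 0;  [t^2] = 1/2.

1/2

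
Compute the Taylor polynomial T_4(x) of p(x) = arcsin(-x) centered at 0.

[x^0] = 0;  [x^1] = -1;  [x^2] = 0;  [x^3] = -1/6;  [x^4] = 0.

-x^3/6 - x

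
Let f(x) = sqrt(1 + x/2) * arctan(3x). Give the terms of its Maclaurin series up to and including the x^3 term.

Write out both Maclaurin series and multiply, keeping only the needed powers.

-291*x^3/32 + 3*x^2/4 + 3*x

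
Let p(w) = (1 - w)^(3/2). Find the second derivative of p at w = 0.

3/4

Use the known series and substitute for the argument.
The coefficient of w^2 in the expansion is 3/8, so p′′(0) = 2! * (3/8) = 3/4.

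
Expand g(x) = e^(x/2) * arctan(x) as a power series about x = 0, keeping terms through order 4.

-7*x^4/48 - 5*x^3/24 + x^2/2 + x

Expand each factor separately, then convolve coefficients.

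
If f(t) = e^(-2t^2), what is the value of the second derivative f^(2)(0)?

The coefficient of t^2 in the expansion is -2, so f′′(0) = 2! * (-2) = -4.

-4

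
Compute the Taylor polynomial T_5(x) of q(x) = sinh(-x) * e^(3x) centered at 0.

Take the Cauchy product of the two expansions.
q(0) = 0
q′(0) = -1
q′′(0) = -6
q′′′(0) = -28
q^(4)(0) = -120
q^(5)(0) = -496

-62*x^5/15 - 5*x^4 - 14*x^3/3 - 3*x^2 - x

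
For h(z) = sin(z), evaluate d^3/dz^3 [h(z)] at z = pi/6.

Use the known series and substitute for the argument.
The coefficient of (z - pi/6)^3 in the expansion is -sqrt(3)/12, so h′′′(pi/6) = 3! * (-sqrt(3)/12) = -sqrt(3)/2.

-sqrt(3)/2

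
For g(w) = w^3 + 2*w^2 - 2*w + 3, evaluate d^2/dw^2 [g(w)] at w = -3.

-14

The coefficient of (w + 3)^2 in the expansion is -7, so g′′(-3) = 2! * (-7) = -14.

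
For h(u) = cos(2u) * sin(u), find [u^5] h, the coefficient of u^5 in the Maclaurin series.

Write out both Maclaurin series and multiply, keeping only the needed powers.

121/120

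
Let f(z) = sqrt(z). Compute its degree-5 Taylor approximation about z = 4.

7*(z - 4)^5/131072 - 5*(z - 4)^4/16384 + (z - 4)^3/512 - (z - 4)^2/64 + (z - 4)/4 + 2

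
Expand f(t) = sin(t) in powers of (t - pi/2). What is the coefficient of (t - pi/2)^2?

-1/2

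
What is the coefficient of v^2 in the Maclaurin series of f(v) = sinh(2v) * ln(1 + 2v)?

4

Expand each factor separately, then convolve coefficients.
f(0) = 0
f′(0) = 0
f′′(0) = 8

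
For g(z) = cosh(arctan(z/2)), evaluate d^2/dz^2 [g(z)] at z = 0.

Plug the Maclaurin series of the inner function into that of the outer and collect terms.
The coefficient of z^2 in the expansion is 1/8, so g′′(0) = 2! * (1/8) = 1/4.

1/4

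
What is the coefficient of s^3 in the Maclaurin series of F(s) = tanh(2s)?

-8/3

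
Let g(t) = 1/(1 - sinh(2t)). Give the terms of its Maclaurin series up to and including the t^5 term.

724*t^5/15 + 64*t^4/3 + 28*t^3/3 + 4*t^2 + 2*t + 1

Compose series: expand the inner function first, then feed it into the outer expansion.
g(0) = 1
g′(0) = 2
g′′(0) = 8
g′′′(0) = 56
g^(4)(0) = 512
g^(5)(0) = 5792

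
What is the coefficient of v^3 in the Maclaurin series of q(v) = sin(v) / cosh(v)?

Divide the numerator series by the denominator series (power-series long division).
q(0) = 0
q′(0) = 1
q′′(0) = 0
q′′′(0) = -4
Then c_k = q^(k)(0)/k! gives each Taylor coefficient.

-2/3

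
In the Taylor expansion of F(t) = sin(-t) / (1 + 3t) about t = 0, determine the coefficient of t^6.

Take the Cauchy product of the two expansions.
F(0) = 0
F′(0) = -1
F′′(0) = 6
F′′′(0) = -53
F^(4)(0) = 636
F^(5)(0) = -9541
F^(6)(0) = 171738
So c_6 = F^(6)(0)/6! = 9541/40.

9541/40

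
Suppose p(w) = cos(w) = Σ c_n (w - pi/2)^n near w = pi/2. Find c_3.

p(pi/2) = 0
p′(pi/2) = -1
p′′(pi/2) = 0
p′′′(pi/2) = 1
Then c_k = p^(k)(pi/2)/k! gives each Taylor coefficient.

1/6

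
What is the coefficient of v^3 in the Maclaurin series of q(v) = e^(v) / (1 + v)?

Multiply the two series term by term and collect like powers.
q(0) = 1
q′(0) = 0
q′′(0) = 1
q′′′(0) = -2
So c_3 = q′′′(0)/3! = -1/3.

-1/3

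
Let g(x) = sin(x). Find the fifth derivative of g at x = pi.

The coefficient of (x - pi)^5 in the expansion is -1/120, so g^(5)(pi) = 5! * (-1/120) = -1.

-1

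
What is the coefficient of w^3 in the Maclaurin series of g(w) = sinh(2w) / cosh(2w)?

Write the quotient as an unknown series and match coefficients against numerator = denominator · series.
So c_3 = g′′′(0)/3! = -8/3.

-8/3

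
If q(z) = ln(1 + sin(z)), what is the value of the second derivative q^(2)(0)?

-1

Plug the Maclaurin series of the inner function into that of the outer and collect terms.
The coefficient of z^2 in the expansion is -1/2, so q′′(0) = 2! * (-1/2) = -1.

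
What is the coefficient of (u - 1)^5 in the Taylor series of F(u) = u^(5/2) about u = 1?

[(u - 1)^0] = 1;  [(u - 1)^1] = 5/2;  [(u - 1)^2] = 15/8;  [(u - 1)^3] = 5/16;  [(u - 1)^4] = -5/128;  [(u - 1)^5] = 3/256.
So c_5 = F^(5)(1)/5! = 3/256.

3/256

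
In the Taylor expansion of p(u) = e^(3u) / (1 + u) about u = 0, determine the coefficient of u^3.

2

Take the Cauchy product of the two expansions.
[u^0] = 1;  [u^1] = 2;  [u^2] = 5/2;  [u^3] = 2.
So c_3 = p′′′(0)/3! = 2.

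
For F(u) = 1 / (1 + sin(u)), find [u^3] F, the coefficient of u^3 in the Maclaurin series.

-5/6

Write 1/(1+u) = 1 - u + u^2 - u^3 + ... and substitute the series for u.
So c_3 = F′′′(0)/3! = -5/6.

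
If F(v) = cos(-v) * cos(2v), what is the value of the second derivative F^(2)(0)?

-5

Expand each factor separately, then convolve coefficients.
The coefficient of v^2 in the expansion is -5/2, so F′′(0) = 2! * (-5/2) = -5.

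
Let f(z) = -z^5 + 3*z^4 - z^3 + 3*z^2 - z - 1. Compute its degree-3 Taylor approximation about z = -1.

-23*(z + 1)^3 + 34*(z + 1)^2 - 27*(z + 1) + 8

[(z + 1)^0] = 8;  [(z + 1)^1] = -27;  [(z + 1)^2] = 34;  [(z + 1)^3] = -23.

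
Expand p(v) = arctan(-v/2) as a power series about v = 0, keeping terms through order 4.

p(0) = 0
p′(0) = -1/2
p′′(0) = 0
p′′′(0) = 1/4
p^(4)(0) = 0
The Taylor polynomial is Σ p^(k)(0)/k! · v^k.

v^3/24 - v/2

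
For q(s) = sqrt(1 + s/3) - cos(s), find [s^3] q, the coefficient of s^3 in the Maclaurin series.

Expand each term separately and add.
q(0) = 0
q′(0) = 1/6
q′′(0) = 35/36
q′′′(0) = 1/72
So c_3 = q′′′(0)/3! = 1/432.

1/432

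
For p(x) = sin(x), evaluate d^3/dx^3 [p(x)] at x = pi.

Differentiate repeatedly and evaluate at the center.
From the series, [(x - pi)^3] p = 1/6; multiply by 3! = 6 to get 1.

1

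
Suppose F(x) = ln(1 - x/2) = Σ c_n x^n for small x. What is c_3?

Apply the Taylor formula c_k = f^(k)(a)/k!.
[x^0] = 0;  [x^1] = -1/2;  [x^2] = -1/8;  [x^3] = -1/24.

-1/24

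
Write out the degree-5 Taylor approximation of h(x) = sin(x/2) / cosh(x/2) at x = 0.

Invert the denominator's series and multiply.

3*x^5/320 - x^3/12 + x/2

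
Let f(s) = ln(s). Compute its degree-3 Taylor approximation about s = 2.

(s - 2)^3/24 - (s - 2)^2/8 + (s - 2)/2 + ln(2)

Differentiate repeatedly and evaluate at the center.
f(2) = ln(2)
f′(2) = 1/2
f′′(2) = -1/4
f′′′(2) = 1/4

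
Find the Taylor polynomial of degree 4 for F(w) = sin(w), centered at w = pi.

F(pi) = 0
F′(pi) = -1
F′′(pi) = 0
F′′′(pi) = 1
F^(4)(pi) = 0

(w - pi)^3/6 - (w - pi)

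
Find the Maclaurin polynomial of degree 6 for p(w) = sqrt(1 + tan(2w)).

-5521*w^6/720 + 601*w^5/120 - 47*w^4/24 + 11*w^3/6 - w^2/2 + w + 1

Let u equal the inner series; expand the outer function in u and truncate.
[w^0] = 1;  [w^1] = 1;  [w^2] = -1/2;  [w^3] = 11/6;  [w^4] = -47/24;  [w^5] = 601/120;  [w^6] = -5521/720.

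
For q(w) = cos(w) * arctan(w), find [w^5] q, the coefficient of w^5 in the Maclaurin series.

49/120

Write out both Maclaurin series and multiply, keeping only the needed powers.
q(0) = 0
q′(0) = 1
q′′(0) = 0
q′′′(0) = -5
q^(4)(0) = 0
q^(5)(0) = 49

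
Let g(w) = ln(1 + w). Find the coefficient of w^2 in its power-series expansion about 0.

-1/2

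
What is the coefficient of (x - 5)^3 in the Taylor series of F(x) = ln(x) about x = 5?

1/375

c_3 = F′′′(5)/3! = 1/375.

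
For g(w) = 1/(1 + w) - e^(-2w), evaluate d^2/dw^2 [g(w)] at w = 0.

-2

Add the two expansions coefficient-wise.
From the series, [w^2] g = -1; multiply by 2! = 2 to get -2.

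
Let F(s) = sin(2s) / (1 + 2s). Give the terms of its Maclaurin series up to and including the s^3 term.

Expand each factor separately, then convolve coefficients.
F(0) = 0
F′(0) = 2
F′′(0) = -8
F′′′(0) = 40
The Taylor polynomial is Σ F^(k)(0)/k! · s^k.

20*s^3/3 - 4*s^2 + 2*s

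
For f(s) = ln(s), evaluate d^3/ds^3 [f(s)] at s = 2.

1/4

The coefficient of (s - 2)^3 in the expansion is 1/24, so f′′′(2) = 3! * (1/24) = 1/4.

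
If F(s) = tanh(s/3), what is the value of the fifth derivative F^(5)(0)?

The coefficient of s^5 in the expansion is 2/3645, so F^(5)(0) = 5! * (2/3645) = 16/243.

16/243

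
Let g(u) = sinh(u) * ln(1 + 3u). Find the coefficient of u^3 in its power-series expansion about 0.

Expand each factor separately, then convolve coefficients.

-9/2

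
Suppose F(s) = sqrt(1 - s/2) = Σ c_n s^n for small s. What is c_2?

Compute the successive derivatives at the expansion point and divide by k!.
F(0) = 1
F′(0) = -1/4
F′′(0) = -1/16
So c_2 = F′′(0)/2! = -1/32.

-1/32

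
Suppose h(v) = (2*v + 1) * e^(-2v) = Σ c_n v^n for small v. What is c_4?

Multiply each power in the prefactor through the base expansion.

-2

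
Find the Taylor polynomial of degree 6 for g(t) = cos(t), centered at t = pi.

(t - pi)^6/720 - (t - pi)^4/24 + (t - pi)^2/2 - 1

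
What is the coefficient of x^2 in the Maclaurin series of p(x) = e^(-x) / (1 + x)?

5/2

Expand each factor separately, then convolve coefficients.
[x^0] = 1;  [x^1] = -2;  [x^2] = 5/2.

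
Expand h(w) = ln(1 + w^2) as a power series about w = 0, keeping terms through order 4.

-w^4/2 + w^2

h(0) = 0
h′(0) = 0
h′′(0) = 2
h′′′(0) = 0
h^(4)(0) = -12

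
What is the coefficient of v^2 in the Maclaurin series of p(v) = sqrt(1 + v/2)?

-1/32

Compute the successive derivatives at the expansion point and divide by k!.
[v^0] = 1;  [v^1] = 1/4;  [v^2] = -1/32.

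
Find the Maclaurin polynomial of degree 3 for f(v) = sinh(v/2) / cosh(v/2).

-v^3/24 + v/2

Write the quotient as an unknown series and match coefficients against numerator = denominator · series.
[v^0] = 0;  [v^1] = 1/2;  [v^2] = 0;  [v^3] = -1/24.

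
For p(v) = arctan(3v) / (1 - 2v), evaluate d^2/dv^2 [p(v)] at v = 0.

12

Expand each factor separately, then convolve coefficients.
From the series, [v^2] p = 6; multiply by 2! = 2 to get 12.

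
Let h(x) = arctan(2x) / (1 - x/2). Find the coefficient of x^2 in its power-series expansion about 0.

Write out both Maclaurin series and multiply, keeping only the needed powers.
[x^0] = 0;  [x^1] = 2;  [x^2] = 1.
So c_2 = h′′(0)/2! = 1.

1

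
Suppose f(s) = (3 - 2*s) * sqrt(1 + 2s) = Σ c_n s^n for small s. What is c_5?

31/8

Multiply each power in the prefactor through the base expansion.
f(0) = 3
f′(0) = 1
f′′(0) = -7
f′′′(0) = 15
f^(4)(0) = -69
f^(5)(0) = 465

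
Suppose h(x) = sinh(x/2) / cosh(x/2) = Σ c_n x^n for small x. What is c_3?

Write the quotient as an unknown series and match coefficients against numerator = denominator · series.
[x^0] = 0;  [x^1] = 1/2;  [x^2] = 0;  [x^3] = -1/24.

-1/24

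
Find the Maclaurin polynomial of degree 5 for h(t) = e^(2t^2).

h(0) = 1
h′(0) = 0
h′′(0) = 4
h′′′(0) = 0
h^(4)(0) = 48
h^(5)(0) = 0

2*t^4 + 2*t^2 + 1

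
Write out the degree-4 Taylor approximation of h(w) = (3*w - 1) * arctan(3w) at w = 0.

Distribute the polynomial across the series and collect like powers.
h(0) = 0
h′(0) = -3
h′′(0) = 18
h′′′(0) = 54
h^(4)(0) = -648
Dividing each by k! gives the coefficients c_0, ..., c_4.

-27*w^4 + 9*w^3 + 9*w^2 - 3*w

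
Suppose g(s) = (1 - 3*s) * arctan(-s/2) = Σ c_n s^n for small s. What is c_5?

Distribute the polynomial across the series and collect like powers.
g(0) = 0
g′(0) = -1/2
g′′(0) = 3
g′′′(0) = 1/4
g^(4)(0) = -3
g^(5)(0) = -3/4

-1/160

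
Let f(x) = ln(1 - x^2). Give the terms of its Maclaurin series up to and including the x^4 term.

f(0) = 0
f′(0) = 0
f′′(0) = -2
f′′′(0) = 0
f^(4)(0) = -12
Dividing each by k! gives the coefficients c_0, ..., c_4.

-x^4/2 - x^2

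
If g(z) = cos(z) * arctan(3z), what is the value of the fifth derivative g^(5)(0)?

Multiply the two series term by term and collect like powers.
The coefficient of z^5 in the expansion is 2129/40, so g^(5)(0) = 5! * (2129/40) = 6387.

6387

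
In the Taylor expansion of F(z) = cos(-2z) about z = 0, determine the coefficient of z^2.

Apply the Taylor formula c_k = f^(k)(a)/k!.
F(0) = 1
F′(0) = 0
F′′(0) = -4
So c_2 = F′′(0)/2! = -2.

-2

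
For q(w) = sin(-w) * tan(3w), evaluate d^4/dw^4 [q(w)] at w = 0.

Take the Cauchy product of the two expansions.
The coefficient of w^4 in the expansion is -17/2, so q^(4)(0) = 4! * (-17/2) = -204.

-204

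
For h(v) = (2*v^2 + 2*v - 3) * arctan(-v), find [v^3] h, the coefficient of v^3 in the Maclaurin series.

-3

Distribute the polynomial across the series and collect like powers.
h(0) = 0
h′(0) = 3
h′′(0) = -4
h′′′(0) = -18
So c_3 = h′′′(0)/3! = -3.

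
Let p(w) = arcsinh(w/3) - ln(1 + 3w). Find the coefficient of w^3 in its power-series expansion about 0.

Expand each term separately and add.
[w^0] = 0;  [w^1] = -8/3;  [w^2] = 9/2;  [w^3] = -1459/162.

-1459/162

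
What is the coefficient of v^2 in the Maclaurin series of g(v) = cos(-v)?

-1/2

g(0) = 1
g′(0) = 0
g′′(0) = -1
So c_2 = g′′(0)/2! = -1/2.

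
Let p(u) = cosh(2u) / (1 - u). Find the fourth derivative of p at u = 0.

Expand each factor separately, then convolve coefficients.
The coefficient of u^4 in the expansion is 11/3, so p^(4)(0) = 4! * (11/3) = 88.

88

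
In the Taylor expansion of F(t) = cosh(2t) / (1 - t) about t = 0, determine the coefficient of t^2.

Take the Cauchy product of the two expansions.
F(0) = 1
F′(0) = 1
F′′(0) = 6
Then c_k = F^(k)(0)/k! gives each Taylor coefficient.

3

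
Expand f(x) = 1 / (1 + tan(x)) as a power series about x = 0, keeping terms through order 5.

Write 1/(1+u) = 1 - u + u^2 - u^3 + ... and substitute the series for u.
[x^0] = 1;  [x^1] = -1;  [x^2] = 1;  [x^3] = -4/3;  [x^4] = 5/3;  [x^5] = -32/15.

-32*x^5/15 + 5*x^4/3 - 4*x^3/3 + x^2 - x + 1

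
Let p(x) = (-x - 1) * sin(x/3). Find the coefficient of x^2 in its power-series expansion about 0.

Shift and add copies of the series according to the polynomial's terms.

-1/3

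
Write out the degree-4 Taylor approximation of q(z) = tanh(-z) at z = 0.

[z^0] = 0;  [z^1] = -1;  [z^2] = 0;  [z^3] = 1/3;  [z^4] = 0.

z^3/3 - z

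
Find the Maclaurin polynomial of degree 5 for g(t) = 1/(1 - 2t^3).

2*t^3 + 1

g(0) = 1
g′(0) = 0
g′′(0) = 0
g′′′(0) = 12
g^(4)(0) = 0
g^(5)(0) = 0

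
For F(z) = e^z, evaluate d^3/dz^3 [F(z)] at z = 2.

e^(2)

From the series, [(z - 2)^3] F = e^(2)/6; multiply by 3! = 6 to get e^(2).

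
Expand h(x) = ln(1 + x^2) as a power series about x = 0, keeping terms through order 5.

-x^4/2 + x^2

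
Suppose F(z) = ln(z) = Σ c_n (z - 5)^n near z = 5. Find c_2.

Differentiate repeatedly and evaluate at the center.
F(5) = ln(5)
F′(5) = 1/5
F′′(5) = -1/25

-1/50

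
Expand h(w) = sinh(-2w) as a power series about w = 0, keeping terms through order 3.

-4*w^3/3 - 2*w

h(0) = 0
h′(0) = -2
h′′(0) = 0
h′′′(0) = -8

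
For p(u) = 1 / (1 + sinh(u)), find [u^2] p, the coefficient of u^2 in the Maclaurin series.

Use the geometric series for the reciprocal, then substitute.
So c_2 = p′′(0)/2! = 1.

1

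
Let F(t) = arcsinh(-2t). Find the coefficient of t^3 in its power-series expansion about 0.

4/3

F(0) = 0
F′(0) = -2
F′′(0) = 0
F′′′(0) = 8
So c_3 = F′′′(0)/3! = 4/3.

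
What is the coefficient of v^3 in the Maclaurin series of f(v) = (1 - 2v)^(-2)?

32

[v^0] = 1;  [v^1] = 4;  [v^2] = 12;  [v^3] = 32.
So c_3 = f′′′(0)/3! = 32.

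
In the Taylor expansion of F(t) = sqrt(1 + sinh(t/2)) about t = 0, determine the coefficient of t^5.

Let u equal the inner series; expand the outer function in u and truncate.
F(0) = 1
F′(0) = 1/4
F′′(0) = -1/16
F′′′(0) = 7/64
F^(4)(0) = -31/256
F^(5)(0) = 241/1024
So c_5 = F^(5)(0)/5! = 241/122880.

241/122880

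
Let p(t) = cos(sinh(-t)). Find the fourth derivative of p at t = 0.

Compose series: expand the inner function first, then feed it into the outer expansion.
The coefficient of t^4 in the expansion is -1/8, so p^(4)(0) = 4! * (-1/8) = -3.

-3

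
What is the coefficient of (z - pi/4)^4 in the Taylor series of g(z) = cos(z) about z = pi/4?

g(pi/4) = sqrt(2)/2
g′(pi/4) = -sqrt(2)/2
g′′(pi/4) = -sqrt(2)/2
g′′′(pi/4) = sqrt(2)/2
g^(4)(pi/4) = sqrt(2)/2
So c_4 = g^(4)(pi/4)/4! = sqrt(2)/48.

sqrt(2)/48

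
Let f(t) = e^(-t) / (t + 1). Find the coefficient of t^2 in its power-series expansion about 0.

5/2

Multiply the numerator's expansion by the denominator's geometric series.
f(0) = 1
f′(0) = -2
f′′(0) = 5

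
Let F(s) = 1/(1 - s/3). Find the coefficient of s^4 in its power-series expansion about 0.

c_4 = F^(4)(0)/4! = 1/81.

1/81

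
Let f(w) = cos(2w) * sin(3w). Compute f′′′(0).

-63

Write out both Maclaurin series and multiply, keeping only the needed powers.
The coefficient of w^3 in the expansion is -21/2, so f′′′(0) = 3! * (-21/2) = -63.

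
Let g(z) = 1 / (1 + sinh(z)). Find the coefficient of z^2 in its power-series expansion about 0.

1

Use the geometric series for the reciprocal, then substitute.
[z^0] = 1;  [z^1] = -1;  [z^2] = 1.
So c_2 = g′′(0)/2! = 1.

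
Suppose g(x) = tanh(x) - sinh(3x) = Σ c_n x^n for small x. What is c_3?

-29/6

Combine the two series term by term.
g(0) = 0
g′(0) = -2
g′′(0) = 0
g′′′(0) = -29
So c_3 = g′′′(0)/3! = -29/6.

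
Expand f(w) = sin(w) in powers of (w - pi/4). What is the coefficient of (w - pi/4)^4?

sqrt(2)/48

[(w - pi/4)^0] = sqrt(2)/2;  [(w - pi/4)^1] = sqrt(2)/2;  [(w - pi/4)^2] = -sqrt(2)/4;  [(w - pi/4)^3] = -sqrt(2)/12;  [(w - pi/4)^4] = sqrt(2)/48.
So c_4 = f^(4)(pi/4)/4! = sqrt(2)/48.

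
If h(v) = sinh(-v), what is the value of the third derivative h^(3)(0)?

The coefficient of v^3 in the expansion is -1/6, so h′′′(0) = 3! * (-1/6) = -1.

-1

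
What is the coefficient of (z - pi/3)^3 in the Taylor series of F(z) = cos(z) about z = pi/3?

sqrt(3)/12

Apply the Taylor formula c_k = f^(k)(a)/k!.
So c_3 = F′′′(pi/3)/3! = sqrt(3)/12.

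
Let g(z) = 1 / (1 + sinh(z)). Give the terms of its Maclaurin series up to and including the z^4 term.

Write 1/(1+u) = 1 - u + u^2 - u^3 + ... and substitute the series for u.

4*z^4/3 - 7*z^3/6 + z^2 - z + 1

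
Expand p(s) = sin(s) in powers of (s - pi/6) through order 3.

Compute the successive derivatives at the expansion point and divide by k!.
p(pi/6) = 1/2
p′(pi/6) = sqrt(3)/2
p′′(pi/6) = -1/2
p′′′(pi/6) = -sqrt(3)/2

-sqrt(3)*(s - pi/6)^3/12 - (s - pi/6)^2/4 + sqrt(3)*(s - pi/6)/2 + 1/2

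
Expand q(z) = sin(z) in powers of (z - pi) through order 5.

-(z - pi)^5/120 + (z - pi)^3/6 - (z - pi)

q(pi) = 0
q′(pi) = -1
q′′(pi) = 0
q′′′(pi) = 1
q^(4)(pi) = 0
q^(5)(pi) = -1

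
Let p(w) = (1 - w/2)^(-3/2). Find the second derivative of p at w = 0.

15/16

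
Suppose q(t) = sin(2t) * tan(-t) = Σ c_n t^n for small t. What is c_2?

-2

Multiply the two series term by term and collect like powers.
q(0) = 0
q′(0) = 0
q′′(0) = -4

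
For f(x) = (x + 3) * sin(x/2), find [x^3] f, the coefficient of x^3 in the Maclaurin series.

Multiply each power in the prefactor through the base expansion.
[x^0] = 0;  [x^1] = 3/2;  [x^2] = 1/2;  [x^3] = -1/16.

-1/16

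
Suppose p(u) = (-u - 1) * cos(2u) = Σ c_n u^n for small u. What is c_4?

-2/3

Multiply each power in the prefactor through the base expansion.
p(0) = -1
p′(0) = -1
p′′(0) = 4
p′′′(0) = 12
p^(4)(0) = -16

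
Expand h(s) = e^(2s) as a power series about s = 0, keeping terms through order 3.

4*s^3/3 + 2*s^2 + 2*s + 1

[s^0] = 1;  [s^1] = 2;  [s^2] = 2;  [s^3] = 4/3.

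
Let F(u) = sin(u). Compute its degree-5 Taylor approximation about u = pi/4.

sqrt(2)*(u - pi/4)^5/240 + sqrt(2)*(u - pi/4)^4/48 - sqrt(2)*(u - pi/4)^3/12 - sqrt(2)*(u - pi/4)^2/4 + sqrt(2)*(u - pi/4)/2 + sqrt(2)/2

Differentiate repeatedly and evaluate at the center.
F(pi/4) = sqrt(2)/2
F′(pi/4) = sqrt(2)/2
F′′(pi/4) = -sqrt(2)/2
F′′′(pi/4) = -sqrt(2)/2
F^(4)(pi/4) = sqrt(2)/2
F^(5)(pi/4) = sqrt(2)/2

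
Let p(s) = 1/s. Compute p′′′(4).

From the series, [(s - 4)^3] p = -1/256; multiply by 3! = 6 to get -3/128.

-3/128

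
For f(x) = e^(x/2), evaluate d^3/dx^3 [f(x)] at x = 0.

From the series, [x^3] f = 1/48; multiply by 3! = 6 to get 1/8.

1/8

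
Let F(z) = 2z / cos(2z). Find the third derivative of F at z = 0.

24

Invert the denominator's series and multiply.
The coefficient of z^3 in the expansion is 4, so F′′′(0) = 3! * (4) = 24.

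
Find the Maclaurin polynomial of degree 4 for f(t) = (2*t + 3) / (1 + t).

Distribute the polynomial across the series and collect like powers.
f(0) = 3
f′(0) = -1
f′′(0) = 2
f′′′(0) = -6
f^(4)(0) = 24
The Taylor polynomial is Σ f^(k)(0)/k! · t^k.

t^4 - t^3 + t^2 - t + 3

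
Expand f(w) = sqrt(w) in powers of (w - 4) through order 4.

-5*(w - 4)^4/16384 + (w - 4)^3/512 - (w - 4)^2/64 + (w - 4)/4 + 2

f(4) = 2
f′(4) = 1/4
f′′(4) = -1/32
f′′′(4) = 3/256
f^(4)(4) = -15/2048
The Taylor polynomial is Σ f^(k)(4)/k! · (w - 4)^k.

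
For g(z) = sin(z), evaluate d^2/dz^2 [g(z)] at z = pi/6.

Differentiate repeatedly and evaluate at the center.
From the series, [(z - pi/6)^2] g = -1/4; multiply by 2! = 2 to get -1/2.

-1/2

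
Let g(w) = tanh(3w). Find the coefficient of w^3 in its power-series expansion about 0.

-9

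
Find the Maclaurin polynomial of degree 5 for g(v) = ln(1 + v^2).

Apply the Taylor formula c_k = f^(k)(a)/k!.

-v^4/2 + v^2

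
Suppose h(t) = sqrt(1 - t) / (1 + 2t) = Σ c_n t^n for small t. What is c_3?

-157/16

Expand each factor separately, then convolve coefficients.
[t^0] = 1;  [t^1] = -5/2;  [t^2] = 39/8;  [t^3] = -157/16.
So c_3 = h′′′(0)/3! = -157/16.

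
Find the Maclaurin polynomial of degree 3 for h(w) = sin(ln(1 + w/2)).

w^3/48 - w^2/8 + w/2

Compose series: expand the inner function first, then feed it into the outer expansion.
[w^0] = 0;  [w^1] = 1/2;  [w^2] = -1/8;  [w^3] = 1/48.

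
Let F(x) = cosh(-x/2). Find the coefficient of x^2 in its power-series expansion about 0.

1/8

[x^0] = 1;  [x^1] = 0;  [x^2] = 1/8.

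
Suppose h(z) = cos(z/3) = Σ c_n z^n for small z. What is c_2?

-1/18

Use the known series and substitute for the argument.
[z^0] = 1;  [z^1] = 0;  [z^2] = -1/18.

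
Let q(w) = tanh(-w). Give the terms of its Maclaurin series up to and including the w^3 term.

q(0) = 0
q′(0) = -1
q′′(0) = 0
q′′′(0) = 2
The Taylor polynomial is Σ q^(k)(0)/k! · w^k.

w^3/3 - w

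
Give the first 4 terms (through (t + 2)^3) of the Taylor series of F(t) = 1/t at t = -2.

-(t + 2)^3/16 - (t + 2)^2/8 - (t + 2)/4 - 1/2

[(t + 2)^0] = -1/2;  [(t + 2)^1] = -1/4;  [(t + 2)^2] = -1/8;  [(t + 2)^3] = -1/16.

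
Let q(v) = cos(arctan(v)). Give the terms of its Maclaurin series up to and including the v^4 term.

3*v^4/8 - v^2/2 + 1

Let u equal the inner series; expand the outer function in u and truncate.
[v^0] = 1;  [v^1] = 0;  [v^2] = -1/2;  [v^3] = 0;  [v^4] = 3/8.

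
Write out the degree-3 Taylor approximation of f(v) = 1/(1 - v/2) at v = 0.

v^3/8 + v^2/4 + v/2 + 1

f(0) = 1
f′(0) = 1/2
f′′(0) = 1/2
f′′′(0) = 3/4
Then c_k = f^(k)(0)/k! gives each Taylor coefficient.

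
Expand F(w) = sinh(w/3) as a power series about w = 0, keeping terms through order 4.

w^3/162 + w/3

F(0) = 0
F′(0) = 1/3
F′′(0) = 0
F′′′(0) = 1/27
F^(4)(0) = 0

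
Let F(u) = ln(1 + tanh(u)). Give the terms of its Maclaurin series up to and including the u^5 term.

u^4/12 - u^2/2 + u

Let u equal the inner series; expand the outer function in u and truncate.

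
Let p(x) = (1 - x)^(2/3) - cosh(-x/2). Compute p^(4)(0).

-977/1296

Expand each term separately and add.
The coefficient of x^4 in the expansion is -977/31104, so p^(4)(0) = 4! * (-977/31104) = -977/1296.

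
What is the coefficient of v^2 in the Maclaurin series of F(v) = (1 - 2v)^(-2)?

12

Use the known series and substitute for the argument.
[v^0] = 1;  [v^1] = 4;  [v^2] = 12.
So c_2 = F′′(0)/2! = 12.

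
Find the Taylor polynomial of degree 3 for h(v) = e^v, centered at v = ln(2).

(v - ln(2))^3/3 + (v - ln(2))^2 + 2*(v - ln(2)) + 2

[(v - ln(2))^0] = 2;  [(v - ln(2))^1] = 2;  [(v - ln(2))^2] = 1;  [(v - ln(2))^3] = 1/3.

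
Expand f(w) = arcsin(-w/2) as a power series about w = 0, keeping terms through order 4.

-w^3/48 - w/2

Compute the successive derivatives at the expansion point and divide by k!.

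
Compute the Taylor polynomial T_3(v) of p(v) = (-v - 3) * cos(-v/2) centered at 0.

Distribute the polynomial across the series and collect like powers.
p(0) = -3
p′(0) = -1
p′′(0) = 3/4
p′′′(0) = 3/4

v^3/8 + 3*v^2/8 - v - 3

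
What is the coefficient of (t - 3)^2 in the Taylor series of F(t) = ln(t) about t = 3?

F(3) = ln(3)
F′(3) = 1/3
F′′(3) = -1/9
The Taylor polynomial is Σ F^(k)(3)/k! · (t - 3)^k.

-1/18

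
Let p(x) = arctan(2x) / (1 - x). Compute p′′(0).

Multiply the numerator's expansion by the denominator's geometric series.
The coefficient of x^2 in the expansion is 2, so p′′(0) = 2! * (2) = 4.

4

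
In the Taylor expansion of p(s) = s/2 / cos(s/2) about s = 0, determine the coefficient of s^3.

1/16

Invert the denominator's series and multiply.
p(0) = 0
p′(0) = 1/2
p′′(0) = 0
p′′′(0) = 3/8
So c_3 = p′′′(0)/3! = 1/16.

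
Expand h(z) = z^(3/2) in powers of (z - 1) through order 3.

-(z - 1)^3/16 + 3*(z - 1)^2/8 + 3*(z - 1)/2 + 1

[(z - 1)^0] = 1;  [(z - 1)^1] = 3/2;  [(z - 1)^2] = 3/8;  [(z - 1)^3] = -1/16.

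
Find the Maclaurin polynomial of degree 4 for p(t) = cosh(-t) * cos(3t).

7*t^4/6 - 4*t^2 + 1

Multiply the two series term by term and collect like powers.
[t^0] = 1;  [t^1] = 0;  [t^2] = -4;  [t^3] = 0;  [t^4] = 7/6.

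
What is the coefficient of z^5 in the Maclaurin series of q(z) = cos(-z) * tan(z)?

1/120

Multiply the two series term by term and collect like powers.
[z^0] = 0;  [z^1] = 1;  [z^2] = 0;  [z^3] = -1/6;  [z^4] = 0;  [z^5] = 1/120.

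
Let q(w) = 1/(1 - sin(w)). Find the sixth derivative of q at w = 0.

Compose series: expand the inner function first, then feed it into the outer expansion.
From the series, [w^6] q = 17/45; multiply by 6! = 720 to get 272.

272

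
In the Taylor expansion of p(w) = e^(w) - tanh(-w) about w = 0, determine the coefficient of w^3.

Add the two expansions coefficient-wise.
p(0) = 1
p′(0) = 2
p′′(0) = 1
p′′′(0) = -1
The Taylor polynomial is Σ p^(k)(0)/k! · w^k.

-1/6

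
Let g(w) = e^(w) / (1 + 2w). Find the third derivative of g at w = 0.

-29

Take the Cauchy product of the two expansions.
From the series, [w^3] g = -29/6; multiply by 3! = 6 to get -29.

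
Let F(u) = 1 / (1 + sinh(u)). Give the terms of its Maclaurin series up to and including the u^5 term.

-181*u^5/120 + 4*u^4/3 - 7*u^3/6 + u^2 - u + 1

Use the geometric series for the reciprocal, then substitute.
[u^0] = 1;  [u^1] = -1;  [u^2] = 1;  [u^3] = -7/6;  [u^4] = 4/3;  [u^5] = -181/120.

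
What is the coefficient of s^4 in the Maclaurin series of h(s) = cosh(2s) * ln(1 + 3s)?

Multiply the two series term by term and collect like powers.
[s^0] = 0;  [s^1] = 3;  [s^2] = -9/2;  [s^3] = 15;  [s^4] = -117/4.
So c_4 = h^(4)(0)/4! = -117/4.

-117/4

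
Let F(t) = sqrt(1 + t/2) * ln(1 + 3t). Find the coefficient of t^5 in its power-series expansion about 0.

Write out both Maclaurin series and multiply, keeping only the needed powers.
[t^0] = 0;  [t^1] = 3;  [t^2] = -15/4;  [t^3] = 249/32;  [t^4] = -2283/128;  [t^5] = 442509/10240.
So c_5 = F^(5)(0)/5! = 442509/10240.

442509/10240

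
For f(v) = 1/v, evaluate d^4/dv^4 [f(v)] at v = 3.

The coefficient of (v - 3)^4 in the expansion is 1/243, so f^(4)(3) = 4! * (1/243) = 8/81.

8/81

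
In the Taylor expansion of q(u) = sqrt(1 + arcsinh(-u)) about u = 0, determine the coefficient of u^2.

-1/8

Substitute the inner expansion into the outer series and collect powers.
[u^0] = 1;  [u^1] = -1/2;  [u^2] = -1/8.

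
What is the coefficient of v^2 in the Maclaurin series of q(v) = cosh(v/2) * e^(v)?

Multiply the two series term by term and collect like powers.
q(0) = 1
q′(0) = 1
q′′(0) = 5/4

5/8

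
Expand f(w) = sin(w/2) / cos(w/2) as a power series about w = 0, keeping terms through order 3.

Invert the denominator's series and multiply.
[w^0] = 0;  [w^1] = 1/2;  [w^2] = 0;  [w^3] = 1/24.

w^3/24 + w/2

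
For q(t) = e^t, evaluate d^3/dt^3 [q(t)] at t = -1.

Use the known series and substitute for the argument.
The coefficient of (t + 1)^3 in the expansion is e^(-1)/6, so q′′′(-1) = 3! * (e^(-1)/6) = e^(-1).

e^(-1)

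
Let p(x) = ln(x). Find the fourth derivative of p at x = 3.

-2/27

Apply the Taylor formula c_k = f^(k)(a)/k!.
The coefficient of (x - 3)^4 in the expansion is -1/324, so p^(4)(3) = 4! * (-1/324) = -2/27.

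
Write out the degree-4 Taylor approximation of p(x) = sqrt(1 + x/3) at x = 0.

-5*x^4/10368 + x^3/432 - x^2/72 + x/6 + 1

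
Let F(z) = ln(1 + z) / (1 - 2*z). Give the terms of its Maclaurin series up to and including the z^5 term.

391*z^5/30 + 77*z^4/12 + 10*z^3/3 + 3*z^2/2 + z

Expand 1/(denominator) as a geometric series and multiply by the numerator's series.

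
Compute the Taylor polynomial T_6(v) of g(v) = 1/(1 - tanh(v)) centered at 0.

2*v^6/45 + 2*v^5/15 + v^4/3 + 2*v^3/3 + v^2 + v + 1

Substitute the inner expansion into the outer series and collect powers.
g(0) = 1
g′(0) = 1
g′′(0) = 2
g′′′(0) = 4
g^(4)(0) = 8
g^(5)(0) = 16
g^(6)(0) = 32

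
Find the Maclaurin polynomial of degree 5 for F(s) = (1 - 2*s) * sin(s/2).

s^5/3840 + s^4/24 - s^3/48 - s^2 + s/2

Multiply each power in the prefactor through the base expansion.
[s^0] = 0;  [s^1] = 1/2;  [s^2] = -1;  [s^3] = -1/48;  [s^4] = 1/24;  [s^5] = 1/3840.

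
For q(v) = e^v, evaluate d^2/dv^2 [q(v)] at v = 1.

e

From the series, [(v - 1)^2] q = e/2; multiply by 2! = 2 to get e.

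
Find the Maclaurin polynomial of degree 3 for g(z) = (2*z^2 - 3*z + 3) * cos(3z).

27*z^3/2 - 23*z^2/2 - 3*z + 3

Multiply each power in the prefactor through the base expansion.
[z^0] = 3;  [z^1] = -3;  [z^2] = -23/2;  [z^3] = 27/2.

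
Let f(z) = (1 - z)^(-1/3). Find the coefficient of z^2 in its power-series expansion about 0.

2/9

Apply the Taylor formula c_k = f^(k)(a)/k!.
f(0) = 1
f′(0) = 1/3
f′′(0) = 4/9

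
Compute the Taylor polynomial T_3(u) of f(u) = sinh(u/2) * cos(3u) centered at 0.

Take the Cauchy product of the two expansions.
f(0) = 0
f′(0) = 1/2
f′′(0) = 0
f′′′(0) = -107/8
Dividing each by k! gives the coefficients c_0, ..., c_3.

-107*u^3/48 + u/2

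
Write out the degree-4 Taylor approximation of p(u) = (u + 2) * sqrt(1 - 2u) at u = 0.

-7*u^4/4 - 3*u^3/2 - 2*u^2 - u + 2

Multiply each power in the prefactor through the base expansion.
p(0) = 2
p′(0) = -1
p′′(0) = -4
p′′′(0) = -9
p^(4)(0) = -42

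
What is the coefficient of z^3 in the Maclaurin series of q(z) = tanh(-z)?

1/3

Differentiate repeatedly and evaluate at the center.
q(0) = 0
q′(0) = -1
q′′(0) = 0
q′′′(0) = 2
The Taylor polynomial is Σ q^(k)(0)/k! · z^k.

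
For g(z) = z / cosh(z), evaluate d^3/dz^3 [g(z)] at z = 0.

Write the quotient as an unknown series and match coefficients against numerator = denominator · series.
From the series, [z^3] g = -1/2; multiply by 3! = 6 to get -3.

-3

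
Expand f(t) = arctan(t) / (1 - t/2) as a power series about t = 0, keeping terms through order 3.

Expand each factor separately, then convolve coefficients.
[t^0] = 0;  [t^1] = 1;  [t^2] = 1/2;  [t^3] = -1/12.

-t^3/12 + t^2/2 + t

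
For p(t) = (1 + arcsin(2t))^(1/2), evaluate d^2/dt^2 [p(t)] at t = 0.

Let u equal the inner series; expand the outer function in u and truncate.
From the series, [t^2] p = -1/2; multiply by 2! = 2 to get -1.

-1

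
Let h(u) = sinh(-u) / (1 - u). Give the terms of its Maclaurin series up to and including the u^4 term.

-7*u^4/6 - 7*u^3/6 - u^2 - u

Multiply the two series term by term and collect like powers.
[u^0] = 0;  [u^1] = -1;  [u^2] = -1;  [u^3] = -7/6;  [u^4] = -7/6.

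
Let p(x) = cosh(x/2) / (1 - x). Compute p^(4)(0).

433/16

Multiply the two series term by term and collect like powers.
From the series, [x^4] p = 433/384; multiply by 4! = 24 to get 433/16.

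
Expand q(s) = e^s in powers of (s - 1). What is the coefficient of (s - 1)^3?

e/6

q(1) = e
q′(1) = e
q′′(1) = e
q′′′(1) = e
The Taylor polynomial is Σ q^(k)(1)/k! · (s - 1)^k.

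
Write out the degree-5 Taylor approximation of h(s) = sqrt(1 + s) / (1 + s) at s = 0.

Expand each factor separately, then convolve coefficients.
[s^0] = 1;  [s^1] = -1/2;  [s^2] = 3/8;  [s^3] = -5/16;  [s^4] = 35/128;  [s^5] = -63/256.

-63*s^5/256 + 35*s^4/128 - 5*s^3/16 + 3*s^2/8 - s/2 + 1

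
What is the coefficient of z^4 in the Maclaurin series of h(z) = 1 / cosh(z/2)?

5/384

Invert the denominator's series and multiply.
h(0) = 1
h′(0) = 0
h′′(0) = -1/4
h′′′(0) = 0
h^(4)(0) = 5/16
So c_4 = h^(4)(0)/4! = 5/384.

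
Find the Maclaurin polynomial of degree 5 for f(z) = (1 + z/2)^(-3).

[z^0] = 1;  [z^1] = -3/2;  [z^2] = 3/2;  [z^3] = -5/4;  [z^4] = 15/16;  [z^5] = -21/32.

-21*z^5/32 + 15*z^4/16 - 5*z^3/4 + 3*z^2/2 - 3*z/2 + 1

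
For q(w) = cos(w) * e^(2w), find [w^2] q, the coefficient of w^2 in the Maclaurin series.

Take the Cauchy product of the two expansions.
q(0) = 1
q′(0) = 2
q′′(0) = 3

3/2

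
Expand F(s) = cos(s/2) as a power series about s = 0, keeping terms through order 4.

s^4/384 - s^2/8 + 1

[s^0] = 1;  [s^1] = 0;  [s^2] = -1/8;  [s^3] = 0;  [s^4] = 1/384.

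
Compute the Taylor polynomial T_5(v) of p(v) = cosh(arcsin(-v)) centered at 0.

Substitute the inner expansion into the outer series and collect powers.

5*v^4/24 + v^2/2 + 1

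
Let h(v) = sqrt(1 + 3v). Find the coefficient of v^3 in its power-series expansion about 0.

27/16

c_3 = h′′′(0)/3! = 27/16.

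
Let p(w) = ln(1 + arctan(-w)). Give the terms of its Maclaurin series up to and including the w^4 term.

Compose series: expand the inner function first, then feed it into the outer expansion.
p(0) = 0
p′(0) = -1
p′′(0) = -1
p′′′(0) = 0
p^(4)(0) = 2
The Taylor polynomial is Σ p^(k)(0)/k! · w^k.

w^4/12 - w^2/2 - w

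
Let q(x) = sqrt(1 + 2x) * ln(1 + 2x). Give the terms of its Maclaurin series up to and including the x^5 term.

-71*x^5/60 + 2*x^4/3 - x^3/3 + 2*x

Take the Cauchy product of the two expansions.
q(0) = 0
q′(0) = 2
q′′(0) = 0
q′′′(0) = -2
q^(4)(0) = 16
q^(5)(0) = -142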